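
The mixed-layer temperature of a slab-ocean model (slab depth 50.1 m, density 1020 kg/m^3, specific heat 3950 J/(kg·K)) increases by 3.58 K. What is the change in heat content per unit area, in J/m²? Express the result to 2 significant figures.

Areal heat capacity C = ρ c_p D = 1020 × 3950 × 50.1 = 2.02×10^8 J/(m²·K).
ΔQ = C ΔT = 2.02×10^8 × 3.58 = 7.23×10^8 J/m².

7.2×10^8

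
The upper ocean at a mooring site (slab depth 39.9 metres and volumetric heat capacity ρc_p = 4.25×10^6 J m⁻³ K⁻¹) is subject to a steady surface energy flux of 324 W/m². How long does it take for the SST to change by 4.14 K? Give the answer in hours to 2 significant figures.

Areal heat capacity C = ρc_p × D = 4.25×10^6 × 39.9 = 1.70×10^8 J m⁻² K⁻¹.
Time required: Δt = C ΔT / F = 1.70×10^8 × 4.14 / 324 = 2.17×10^6 s.
In hours: 2.17×10^6 s / (3600 s/hour) = 602 hours.

600 hours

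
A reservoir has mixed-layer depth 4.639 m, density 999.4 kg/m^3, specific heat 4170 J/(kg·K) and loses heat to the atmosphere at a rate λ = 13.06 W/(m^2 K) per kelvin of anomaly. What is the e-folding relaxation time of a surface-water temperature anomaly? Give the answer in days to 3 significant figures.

17.1 days

Areal heat capacity C = ρ c_p D = 999.4 × 4170 × 4.639 = 1.93×10^7 J/(m^2 K).
Relaxation time τ = C / λ = 1.93×10^7 / 13.06 = 1.48×10^6 s.
In days: 1.48×10^6 s / (86400 s/day) = 17.1 days.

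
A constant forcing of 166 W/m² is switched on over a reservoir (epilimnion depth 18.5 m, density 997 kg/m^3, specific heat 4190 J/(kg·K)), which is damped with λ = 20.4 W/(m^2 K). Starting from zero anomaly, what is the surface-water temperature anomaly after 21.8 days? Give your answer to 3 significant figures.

Areal heat capacity C = ρ c_p D = 997 × 4190 × 18.5 = 7.73×10^7 J/(m^2 K).
τ = C / λ = 7.73×10^7 / 20.4 = 3.79×10^6 s.
Equilibrium anomaly ΔT_eq = F / λ = 166 / 20.4 = 8.14 K.
t = 21.8 days = 1.88×10^6 s, so t/τ = 0.497.
ΔT(t) = ΔT_eq (1 − e^(−t/τ)) = 8.14 × (1 − e^−0.497) = 3.19 K.

3.19 K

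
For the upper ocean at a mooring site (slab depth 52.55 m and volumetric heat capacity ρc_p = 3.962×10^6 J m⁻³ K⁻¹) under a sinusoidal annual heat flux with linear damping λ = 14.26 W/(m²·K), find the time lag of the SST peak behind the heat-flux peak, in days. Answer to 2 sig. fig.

72 days

Areal heat capacity C = ρc_p × D = 3.962×10^6 × 52.55 = 2.08×10^8 J/(m^2 K).
ω = 2π / 3.15×10^7 s = 1.99×10^-7 s⁻¹.
Phase lag φ = arctan(Cω/λ) = arctan(41.5/14.26) = 1.24 rad.
Time lag = φ / ω = 1.24 / 1.99×10^-7 = 6.22×10^6 s = 72.0 days.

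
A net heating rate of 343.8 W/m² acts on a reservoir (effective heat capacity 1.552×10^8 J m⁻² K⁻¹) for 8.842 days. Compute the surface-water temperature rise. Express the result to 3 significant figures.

Areal heat capacity C = 1.552×10^8 J m⁻² K⁻¹ (given).
Net heat input Q = F Δt = 343.8 × (8.842 days × 86400 s/day) = 2.63×10^8 J/m².
ΔT = Q / C = 2.63×10^8 / 1.55×10^8 = 1.69 K.

1.69 K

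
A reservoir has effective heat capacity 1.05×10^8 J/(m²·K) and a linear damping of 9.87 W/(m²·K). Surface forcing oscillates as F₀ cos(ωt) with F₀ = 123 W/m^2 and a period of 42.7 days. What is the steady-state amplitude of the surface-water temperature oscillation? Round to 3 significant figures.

Areal heat capacity C = 1.05×10^8 J/(m²·K) (given).
Angular frequency ω = 2π / T = 2π / 3.69×10^6 s = 1.70×10^-6 s⁻¹.
√((Cω)² + λ²) = √((179)² + 9.87²) = 179 W/(m²·K).
Amplitude A = F₀ / √((Cω)²+λ²) = 123 / 179 = 0.687 K.

0.687 K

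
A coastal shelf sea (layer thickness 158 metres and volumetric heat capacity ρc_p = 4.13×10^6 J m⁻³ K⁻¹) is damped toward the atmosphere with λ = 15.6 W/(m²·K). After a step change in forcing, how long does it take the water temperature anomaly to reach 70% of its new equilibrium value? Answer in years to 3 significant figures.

1.60 years

Areal heat capacity C = ρc_p × D = 4.13×10^6 × 158 = 6.53×10^8 J m⁻² K⁻¹.
τ = C / λ = 6.53×10^8 / 15.6 = 4.18×10^7 s.
Fraction reached: 1 − e^(−t/τ) = 0.70 ⇒ t = −τ ln(1 − 0.70) = τ × 1.20.
t = 5.04×10^7 s = 1.60 years.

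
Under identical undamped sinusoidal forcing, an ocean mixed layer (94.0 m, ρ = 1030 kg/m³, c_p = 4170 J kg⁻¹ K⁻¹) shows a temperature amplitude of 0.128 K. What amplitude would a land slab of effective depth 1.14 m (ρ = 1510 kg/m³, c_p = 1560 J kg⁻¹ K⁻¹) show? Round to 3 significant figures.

19.2 K

C_ocean = 4.04×10^8 J/(m²·K); C_land = 2.69×10^6 J/(m²·K).
A ∝ 1/C ⇒ A_land = A_ocean × C_ocean/C_land = 0.128 × 150 = 19.2 K.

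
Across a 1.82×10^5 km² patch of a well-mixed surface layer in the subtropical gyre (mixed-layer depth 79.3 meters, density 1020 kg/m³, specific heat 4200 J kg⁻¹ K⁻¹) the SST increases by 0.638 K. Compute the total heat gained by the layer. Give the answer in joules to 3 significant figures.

Areal heat capacity C = ρ c_p D = 1020 × 4200 × 79.3 = 3.40×10^8 J/(m²·K).
Heat per unit area: q = C ΔT = 3.40×10^8 × 0.638 = 2.17×10^8 J/m².
Total heat: Q = q × A = 2.17×10^8 × (1.82×10^5 × 10⁶ m²) = 3.94×10^19 J.

3.94×10^19 J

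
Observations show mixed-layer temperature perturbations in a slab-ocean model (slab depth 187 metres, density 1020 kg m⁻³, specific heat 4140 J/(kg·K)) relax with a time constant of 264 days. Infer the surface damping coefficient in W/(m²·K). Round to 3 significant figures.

Areal heat capacity C = ρ c_p D = 1020 × 4140 × 187 = 7.90×10^8 J/(m^2 K).
τ = 264 days = 2.28×10^7 s.
λ = C / τ = 7.90×10^8 / 2.28×10^7 = 34.6 W/(m²·K).

34.6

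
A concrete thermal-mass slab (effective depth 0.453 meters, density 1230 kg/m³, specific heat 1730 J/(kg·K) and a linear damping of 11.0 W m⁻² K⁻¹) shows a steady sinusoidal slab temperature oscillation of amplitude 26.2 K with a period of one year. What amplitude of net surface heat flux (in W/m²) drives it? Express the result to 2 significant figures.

Areal heat capacity C = ρ c_p D = 1230 × 1730 × 0.453 = 9.64×10^5 J m⁻² K⁻¹.
ω = 2π / 3.15×10^7 s = 1.99×10^-7 s⁻¹.
√((Cω)² + λ²) = √((0.192)² + 11.0²) = 11.0 W/(m²·K).
F₀ = A × √((Cω)²+λ²) = 26.2 × 11.0 = 288 W/m².

290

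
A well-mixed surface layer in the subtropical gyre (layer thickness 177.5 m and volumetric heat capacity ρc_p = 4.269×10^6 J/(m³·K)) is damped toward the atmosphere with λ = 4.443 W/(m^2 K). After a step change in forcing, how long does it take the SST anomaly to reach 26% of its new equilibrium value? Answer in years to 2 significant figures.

1.6 years

Areal heat capacity C = ρc_p × D = 4.269×10^6 × 177.5 = 7.58×10^8 J/(m^2 K).
τ = C / λ = 7.58×10^8 / 4.443 = 1.71×10^8 s.
Fraction reached: 1 − e^(−t/τ) = 0.26 ⇒ t = −τ ln(1 − 0.26) = τ × 0.301.
t = 5.14×10^7 s = 1.63 years.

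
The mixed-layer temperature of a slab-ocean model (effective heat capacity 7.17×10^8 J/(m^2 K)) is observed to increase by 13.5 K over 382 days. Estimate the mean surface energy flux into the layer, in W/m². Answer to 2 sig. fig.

Areal heat capacity C = 7.17×10^8 J/(m^2 K) (given).
Required heat per unit area: Q = C ΔT = 7.17×10^8 × 13.5 = 9.68×10^9 J/m².
Flux F = Q / Δt = 9.68×10^9 / 3.30×10^7 s = 293 W/m².

290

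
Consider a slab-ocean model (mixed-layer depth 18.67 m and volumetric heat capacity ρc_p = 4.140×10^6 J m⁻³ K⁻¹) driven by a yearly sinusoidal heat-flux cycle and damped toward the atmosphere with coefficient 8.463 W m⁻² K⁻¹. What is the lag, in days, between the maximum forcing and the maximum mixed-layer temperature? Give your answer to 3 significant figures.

62.1 days

Areal heat capacity C = ρc_p × D = 4.140×10^6 × 18.67 = 7.73×10^7 J/(m^2 K).
ω = 2π / 3.15×10^7 s = 1.99×10^-7 s⁻¹.
Phase lag φ = arctan(Cω/λ) = arctan(15.4/8.463) = 1.07 rad.
Time lag = φ / ω = 1.07 / 1.99×10^-7 = 5.36×10^6 s = 62.1 days.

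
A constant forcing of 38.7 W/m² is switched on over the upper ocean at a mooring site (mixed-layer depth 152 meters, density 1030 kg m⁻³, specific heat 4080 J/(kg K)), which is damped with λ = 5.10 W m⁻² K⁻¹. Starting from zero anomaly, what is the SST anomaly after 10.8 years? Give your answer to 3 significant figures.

7.09 K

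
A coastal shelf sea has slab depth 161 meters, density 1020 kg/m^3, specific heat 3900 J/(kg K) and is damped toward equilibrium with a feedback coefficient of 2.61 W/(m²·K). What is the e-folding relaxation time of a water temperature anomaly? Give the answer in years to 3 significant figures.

Areal heat capacity C = ρ c_p D = 1020 × 3900 × 161 = 6.40×10^8 J m⁻² K⁻¹.
Relaxation time τ = C / λ = 6.40×10^8 / 2.61 = 2.45×10^8 s.
In years: 2.45×10^8 s / (3.156×10^7 s/year) = 7.78 years.

7.78 years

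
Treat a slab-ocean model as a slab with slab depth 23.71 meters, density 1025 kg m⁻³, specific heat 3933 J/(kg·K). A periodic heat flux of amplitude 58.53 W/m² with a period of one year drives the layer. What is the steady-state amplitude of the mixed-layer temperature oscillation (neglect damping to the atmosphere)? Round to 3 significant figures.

3.07 K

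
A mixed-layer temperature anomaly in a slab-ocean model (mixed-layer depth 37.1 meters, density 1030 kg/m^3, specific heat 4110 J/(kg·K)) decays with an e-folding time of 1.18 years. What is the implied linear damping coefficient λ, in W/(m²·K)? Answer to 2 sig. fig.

4.2

Areal heat capacity C = ρ c_p D = 1030 × 4110 × 37.1 = 1.57×10^8 J/(m²·K).
τ = 1.18 years = 3.72×10^7 s.
λ = C / τ = 1.57×10^8 / 3.72×10^7 = 4.22 W/(m²·K).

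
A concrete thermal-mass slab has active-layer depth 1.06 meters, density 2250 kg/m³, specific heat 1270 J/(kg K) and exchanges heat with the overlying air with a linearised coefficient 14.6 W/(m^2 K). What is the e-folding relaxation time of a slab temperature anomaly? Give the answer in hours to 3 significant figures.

57.6 hours

Areal heat capacity C = ρ c_p D = 2250 × 1270 × 1.06 = 3.03×10^6 J/(m^2 K).
Relaxation time τ = C / λ = 3.03×10^6 / 14.6 = 2.07×10^5 s.
In hours: 2.07×10^5 s / (3600 s/hour) = 57.6 hours.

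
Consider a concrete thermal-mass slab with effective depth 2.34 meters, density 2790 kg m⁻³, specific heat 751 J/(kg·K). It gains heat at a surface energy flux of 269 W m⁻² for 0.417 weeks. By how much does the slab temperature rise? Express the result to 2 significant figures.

14 K

Areal heat capacity C = ρ c_p D = 2790 × 751 × 2.34 = 4.90×10^6 J/(m²·K).
Net heat input Q = F Δt = 269 × (0.417 weeks × 6.048×10^5 s/week) = 6.78×10^7 J/m².
ΔT = Q / C = 6.78×10^7 / 4.90×10^6 = 13.8 K.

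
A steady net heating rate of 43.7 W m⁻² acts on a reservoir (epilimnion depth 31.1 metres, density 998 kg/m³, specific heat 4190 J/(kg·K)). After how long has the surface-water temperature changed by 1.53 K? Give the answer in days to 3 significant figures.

Areal heat capacity C = ρ c_p D = 998 × 4190 × 31.1 = 1.30×10^8 J/(m^2 K).
Time required: Δt = C ΔT / F = 1.30×10^8 × 1.53 / 43.7 = 4.55×10^6 s.
In days: 4.55×10^6 s / (86400 s/day) = 52.7 days.

52.7 days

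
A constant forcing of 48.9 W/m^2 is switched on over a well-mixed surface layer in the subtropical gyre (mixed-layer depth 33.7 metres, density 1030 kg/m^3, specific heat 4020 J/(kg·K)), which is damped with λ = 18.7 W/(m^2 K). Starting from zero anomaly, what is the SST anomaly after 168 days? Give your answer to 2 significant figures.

2.2 K

Areal heat capacity C = ρ c_p D = 1030 × 4020 × 33.7 = 1.40×10^8 J m⁻² K⁻¹.
τ = C / λ = 1.40×10^8 / 18.7 = 7.46×10^6 s.
Equilibrium anomaly ΔT_eq = F / λ = 48.9 / 18.7 = 2.61 K.
t = 168 days = 1.45×10^7 s, so t/τ = 1.95.
ΔT(t) = ΔT_eq (1 − e^(−t/τ)) = 2.61 × (1 − e^−1.95) = 2.24 K.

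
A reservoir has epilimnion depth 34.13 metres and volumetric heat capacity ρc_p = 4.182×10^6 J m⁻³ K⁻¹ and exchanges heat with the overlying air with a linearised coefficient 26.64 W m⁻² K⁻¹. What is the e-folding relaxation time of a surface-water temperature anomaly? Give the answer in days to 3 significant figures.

Areal heat capacity C = ρc_p × D = 4.182×10^6 × 34.13 = 1.43×10^8 J/(m^2 K).
Relaxation time τ = C / λ = 1.43×10^8 / 26.64 = 5.36×10^6 s.
In days: 5.36×10^6 s / (86400 s/day) = 62.0 days.

62.0 days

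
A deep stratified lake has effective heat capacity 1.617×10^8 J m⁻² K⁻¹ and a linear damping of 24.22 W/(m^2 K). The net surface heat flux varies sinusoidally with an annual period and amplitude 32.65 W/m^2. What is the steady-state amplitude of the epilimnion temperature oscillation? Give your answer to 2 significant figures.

0.81 K

Areal heat capacity C = 1.617×10^8 J m⁻² K⁻¹ (given).
Angular frequency ω = 2π / T = 2π / 3.15×10^7 s = 1.99×10^-7 s⁻¹.
√((Cω)² + λ²) = √((32.2)² + 24.22²) = 40.3 W/(m²·K).
Amplitude A = F₀ / √((Cω)²+λ²) = 32.65 / 40.3 = 0.810 K.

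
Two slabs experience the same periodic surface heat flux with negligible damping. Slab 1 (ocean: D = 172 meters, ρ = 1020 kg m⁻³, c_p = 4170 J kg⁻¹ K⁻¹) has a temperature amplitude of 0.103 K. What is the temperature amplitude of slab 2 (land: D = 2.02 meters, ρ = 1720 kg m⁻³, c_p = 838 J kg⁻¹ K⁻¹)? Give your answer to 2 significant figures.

C_ocean = 7.32×10^8 J/(m²·K); C_land = 2.91×10^6 J/(m²·K).
A ∝ 1/C ⇒ A_land = A_ocean × C_ocean/C_land = 0.103 × 251 = 25.9 K.

26 K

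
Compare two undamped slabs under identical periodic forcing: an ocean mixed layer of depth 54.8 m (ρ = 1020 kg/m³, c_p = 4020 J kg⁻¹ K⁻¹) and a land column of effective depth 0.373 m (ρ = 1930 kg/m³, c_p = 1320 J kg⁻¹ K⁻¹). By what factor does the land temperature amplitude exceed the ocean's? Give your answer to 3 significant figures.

C_ocean = 1020 × 4020 × 54.8 = 2.25×10^8 J/(m²·K).
C_land = 1930 × 1320 × 0.373 = 9.50×10^5 J/(m²·K).
Undamped amplitude ∝ 1/C, so A_land/A_ocean = C_ocean/C_land = 236.

236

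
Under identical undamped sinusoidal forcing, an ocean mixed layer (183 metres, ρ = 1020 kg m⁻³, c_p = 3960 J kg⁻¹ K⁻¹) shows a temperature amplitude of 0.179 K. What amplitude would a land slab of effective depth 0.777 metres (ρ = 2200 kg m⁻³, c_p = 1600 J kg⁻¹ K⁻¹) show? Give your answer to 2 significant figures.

C_ocean = 7.39×10^8 J/(m²·K); C_land = 2.74×10^6 J/(m²·K).
A ∝ 1/C ⇒ A_land = A_ocean × C_ocean/C_land = 0.179 × 270 = 48.4 K.

48 K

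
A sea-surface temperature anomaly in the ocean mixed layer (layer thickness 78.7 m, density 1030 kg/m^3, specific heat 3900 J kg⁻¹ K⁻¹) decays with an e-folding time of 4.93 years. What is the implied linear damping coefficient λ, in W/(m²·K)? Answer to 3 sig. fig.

Areal heat capacity C = ρ c_p D = 1030 × 3900 × 78.7 = 3.16×10^8 J m⁻² K⁻¹.
τ = 4.93 years = 1.56×10^8 s.
λ = C / τ = 3.16×10^8 / 1.56×10^8 = 2.03 W/(m²·K).

2.03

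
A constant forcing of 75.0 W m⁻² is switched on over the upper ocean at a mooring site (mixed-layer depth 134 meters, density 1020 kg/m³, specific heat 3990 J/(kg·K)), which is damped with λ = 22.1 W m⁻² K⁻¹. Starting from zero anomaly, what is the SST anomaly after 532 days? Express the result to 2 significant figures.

2.9 K

Areal heat capacity C = ρ c_p D = 1020 × 3990 × 134 = 5.45×10^8 J/(m^2 K).
τ = C / λ = 5.45×10^8 / 22.1 = 2.47×10^7 s.
Equilibrium anomaly ΔT_eq = F / λ = 75.0 / 22.1 = 3.39 K.
t = 532 days = 4.60×10^7 s, so t/τ = 1.86.
ΔT(t) = ΔT_eq (1 − e^(−t/τ)) = 3.39 × (1 − e^−1.86) = 2.87 K.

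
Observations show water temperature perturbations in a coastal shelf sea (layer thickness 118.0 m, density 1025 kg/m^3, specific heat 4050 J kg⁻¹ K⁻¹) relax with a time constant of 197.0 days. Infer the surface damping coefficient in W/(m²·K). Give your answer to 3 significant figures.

Areal heat capacity C = ρ c_p D = 1025 × 4050 × 118.0 = 4.90×10^8 J m⁻² K⁻¹.
τ = 197.0 days = 1.70×10^7 s.
λ = C / τ = 4.90×10^8 / 1.70×10^7 = 28.8 W/(m²·K).

28.8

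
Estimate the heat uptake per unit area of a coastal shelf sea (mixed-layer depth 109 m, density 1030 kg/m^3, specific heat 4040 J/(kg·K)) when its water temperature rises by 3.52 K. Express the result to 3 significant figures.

Areal heat capacity C = ρ c_p D = 1030 × 4040 × 109 = 4.54×10^8 J/(m^2 K).
ΔQ = C ΔT = 4.54×10^8 × 3.52 = 1.60×10^9 J/m².

1.60×10^9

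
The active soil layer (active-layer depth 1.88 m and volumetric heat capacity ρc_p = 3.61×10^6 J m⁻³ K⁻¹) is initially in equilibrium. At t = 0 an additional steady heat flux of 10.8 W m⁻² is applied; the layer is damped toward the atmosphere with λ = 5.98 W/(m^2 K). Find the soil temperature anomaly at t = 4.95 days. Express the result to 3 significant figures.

Areal heat capacity C = ρc_p × D = 3.61×10^6 × 1.88 = 6.79×10^6 J/(m²·K).
τ = C / λ = 6.79×10^6 / 5.98 = 1.13×10^6 s.
Equilibrium anomaly ΔT_eq = F / λ = 10.8 / 5.98 = 1.81 K.
t = 4.95 days = 4.28×10^5 s, so t/τ = 0.377.
ΔT(t) = ΔT_eq (1 − e^(−t/τ)) = 1.81 × (1 − e^−0.377) = 0.567 K.

0.567 K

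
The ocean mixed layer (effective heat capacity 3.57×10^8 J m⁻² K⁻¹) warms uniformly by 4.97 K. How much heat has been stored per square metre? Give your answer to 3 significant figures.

1.77×10^9

Areal heat capacity C = 3.57×10^8 J m⁻² K⁻¹ (given).
ΔQ = C ΔT = 3.57×10^8 × 4.97 = 1.77×10^9 J/m².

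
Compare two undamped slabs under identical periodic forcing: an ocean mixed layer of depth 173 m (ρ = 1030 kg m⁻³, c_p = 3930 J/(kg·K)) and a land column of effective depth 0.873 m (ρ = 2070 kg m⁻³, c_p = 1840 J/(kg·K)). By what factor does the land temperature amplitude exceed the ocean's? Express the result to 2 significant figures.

210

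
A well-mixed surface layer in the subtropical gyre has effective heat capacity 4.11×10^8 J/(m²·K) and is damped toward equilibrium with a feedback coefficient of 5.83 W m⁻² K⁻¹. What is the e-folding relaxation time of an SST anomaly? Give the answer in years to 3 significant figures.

2.23 years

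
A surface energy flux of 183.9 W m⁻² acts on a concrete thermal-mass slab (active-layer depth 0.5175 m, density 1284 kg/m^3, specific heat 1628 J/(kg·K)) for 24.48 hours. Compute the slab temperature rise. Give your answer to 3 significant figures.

15.0 K

Areal heat capacity C = ρ c_p D = 1284 × 1628 × 0.5175 = 1.08×10^6 J/(m^2 K).
Net heat input Q = F Δt = 183.9 × (24.48 hours × 3600 s/hour) = 1.62×10^7 J/m².
ΔT = Q / C = 1.62×10^7 / 1.08×10^6 = 15.0 K.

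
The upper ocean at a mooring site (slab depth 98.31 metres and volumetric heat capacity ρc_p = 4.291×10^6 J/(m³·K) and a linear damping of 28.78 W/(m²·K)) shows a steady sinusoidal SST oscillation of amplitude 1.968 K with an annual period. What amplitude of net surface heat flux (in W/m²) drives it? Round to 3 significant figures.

Areal heat capacity C = ρc_p × D = 4.291×10^6 × 98.31 = 4.22×10^8 J/(m²·K).
ω = 2π / 3.15×10^7 s = 1.99×10^-7 s⁻¹.
√((Cω)² + λ²) = √((84.0)² + 28.78²) = 88.8 W/(m²·K).
F₀ = A × √((Cω)²+λ²) = 1.968 × 88.8 = 175 W/m².

175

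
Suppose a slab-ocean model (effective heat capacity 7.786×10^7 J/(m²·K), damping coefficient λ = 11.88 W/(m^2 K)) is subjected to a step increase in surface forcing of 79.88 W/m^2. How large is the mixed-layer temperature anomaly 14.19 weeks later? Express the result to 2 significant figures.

Areal heat capacity C = 7.786×10^7 J/(m²·K) (given).
τ = C / λ = 7.79×10^7 / 11.88 = 6.55×10^6 s.
Equilibrium anomaly ΔT_eq = F / λ = 79.88 / 11.88 = 6.72 K.
t = 14.19 weeks = 8.58×10^6 s, so t/τ = 1.31.
ΔT(t) = ΔT_eq (1 − e^(−t/τ)) = 6.72 × (1 − e^−1.31) = 4.91 K.

4.9 K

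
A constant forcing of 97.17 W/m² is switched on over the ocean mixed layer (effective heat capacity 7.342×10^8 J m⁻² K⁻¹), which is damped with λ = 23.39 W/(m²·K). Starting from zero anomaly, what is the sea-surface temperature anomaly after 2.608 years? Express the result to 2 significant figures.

3.9 K

Areal heat capacity C = 7.342×10^8 J m⁻² K⁻¹ (given).
τ = C / λ = 7.34×10^8 / 23.39 = 3.14×10^7 s.
Equilibrium anomaly ΔT_eq = F / λ = 97.17 / 23.39 = 4.15 K.
t = 2.608 years = 8.23×10^7 s, so t/τ = 2.62.
ΔT(t) = ΔT_eq (1 − e^(−t/τ)) = 4.15 × (1 − e^−2.62) = 3.85 K.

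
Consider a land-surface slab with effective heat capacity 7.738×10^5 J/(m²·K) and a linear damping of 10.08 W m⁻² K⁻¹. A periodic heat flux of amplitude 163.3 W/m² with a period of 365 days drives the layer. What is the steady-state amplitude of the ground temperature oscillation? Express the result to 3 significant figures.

Areal heat capacity C = 7.738×10^5 J/(m²·K) (given).
Angular frequency ω = 2π / T = 2π / 3.15×10^7 s = 1.99×10^-7 s⁻¹.
√((Cω)² + λ²) = √((0.154)² + 10.08²) = 10.1 W/(m²·K).
Amplitude A = F₀ / √((Cω)²+λ²) = 163.3 / 10.1 = 16.2 K.

16.2 K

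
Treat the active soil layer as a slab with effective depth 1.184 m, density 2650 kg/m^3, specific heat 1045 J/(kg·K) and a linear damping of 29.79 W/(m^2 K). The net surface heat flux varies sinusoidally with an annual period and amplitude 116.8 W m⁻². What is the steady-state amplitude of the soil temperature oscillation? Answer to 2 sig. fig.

3.9 K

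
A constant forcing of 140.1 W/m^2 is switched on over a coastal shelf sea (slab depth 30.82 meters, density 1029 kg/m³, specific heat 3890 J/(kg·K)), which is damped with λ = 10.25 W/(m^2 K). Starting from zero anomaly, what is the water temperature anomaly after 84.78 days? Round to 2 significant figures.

6.2 K

Areal heat capacity C = ρ c_p D = 1029 × 3890 × 30.82 = 1.23×10^8 J m⁻² K⁻¹.
τ = C / λ = 1.23×10^8 / 10.25 = 1.20×10^7 s.
Equilibrium anomaly ΔT_eq = F / λ = 140.1 / 10.25 = 13.7 K.
t = 84.78 days = 7.32×10^6 s, so t/τ = 0.609.
ΔT(t) = ΔT_eq (1 − e^(−t/τ)) = 13.7 × (1 − e^−0.609) = 6.23 K.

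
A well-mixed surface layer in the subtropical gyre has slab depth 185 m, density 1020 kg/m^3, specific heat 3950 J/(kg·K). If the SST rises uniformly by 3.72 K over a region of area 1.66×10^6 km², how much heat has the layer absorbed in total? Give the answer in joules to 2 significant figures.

Areal heat capacity C = ρ c_p D = 1020 × 3950 × 185 = 7.45×10^8 J/(m^2 K).
Heat per unit area: q = C ΔT = 7.45×10^8 × 3.72 = 2.77×10^9 J/m².
Total heat: Q = q × A = 2.77×10^9 × (1.66×10^6 × 10⁶ m²) = 4.60×10^21 J.

4.6×10^21 J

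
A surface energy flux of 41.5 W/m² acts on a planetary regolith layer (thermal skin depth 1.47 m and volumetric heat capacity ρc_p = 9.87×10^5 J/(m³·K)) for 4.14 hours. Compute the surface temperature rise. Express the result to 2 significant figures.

0.43 K

Areal heat capacity C = ρc_p × D = 9.87×10^5 × 1.47 = 1.45×10^6 J m⁻² K⁻¹.
Net heat input Q = F Δt = 41.5 × (4.14 hours × 3600 s/hour) = 6.19×10^5 J/m².
ΔT = Q / C = 6.19×10^5 / 1.45×10^6 = 0.426 K.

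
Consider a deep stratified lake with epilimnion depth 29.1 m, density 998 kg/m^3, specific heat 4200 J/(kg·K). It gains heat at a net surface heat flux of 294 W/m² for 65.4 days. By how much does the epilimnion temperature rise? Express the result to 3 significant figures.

Areal heat capacity C = ρ c_p D = 998 × 4200 × 29.1 = 1.22×10^8 J/(m²·K).
Net heat input Q = F Δt = 294 × (65.4 days × 86400 s/day) = 1.66×10^9 J/m².
ΔT = Q / C = 1.66×10^9 / 1.22×10^8 = 13.6 K.

13.6 K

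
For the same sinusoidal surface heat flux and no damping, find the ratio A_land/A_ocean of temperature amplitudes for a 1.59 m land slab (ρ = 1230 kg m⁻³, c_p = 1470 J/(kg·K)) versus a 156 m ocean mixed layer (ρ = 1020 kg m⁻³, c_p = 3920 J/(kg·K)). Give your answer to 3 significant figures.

C_ocean = 1020 × 3920 × 156 = 6.24×10^8 J/(m²·K).
C_land = 1230 × 1470 × 1.59 = 2.87×10^6 J/(m²·K).
Undamped amplitude ∝ 1/C, so A_land/A_ocean = C_ocean/C_land = 217.

217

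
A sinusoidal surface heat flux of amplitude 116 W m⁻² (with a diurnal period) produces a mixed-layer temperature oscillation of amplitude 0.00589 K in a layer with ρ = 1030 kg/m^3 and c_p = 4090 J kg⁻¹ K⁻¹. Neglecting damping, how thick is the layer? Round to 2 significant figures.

ω = 2π / 86400 s = 7.27×10^-5 s⁻¹.
Required C = F₀ / (A ω) = 116 / (0.00589 × 7.27×10^-5) = 2.71×10^8 J/(m²·K).
D = C / (ρ c_p) = 2.71×10^8 / (1030 × 4090) = 64.3 m.

64 m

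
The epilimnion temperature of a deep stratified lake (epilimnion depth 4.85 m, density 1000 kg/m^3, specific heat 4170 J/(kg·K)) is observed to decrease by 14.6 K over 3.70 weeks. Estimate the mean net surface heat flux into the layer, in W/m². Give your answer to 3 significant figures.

Areal heat capacity C = ρ c_p D = 1000 × 4170 × 4.85 = 2.02×10^7 J/(m²·K).
Required heat per unit area: Q = C ΔT = 2.02×10^7 × -14.6 = -2.95×10^8 J/m².
Flux F = Q / Δt = -2.95×10^8 / 2.24×10^6 s = -132 W/m².

-132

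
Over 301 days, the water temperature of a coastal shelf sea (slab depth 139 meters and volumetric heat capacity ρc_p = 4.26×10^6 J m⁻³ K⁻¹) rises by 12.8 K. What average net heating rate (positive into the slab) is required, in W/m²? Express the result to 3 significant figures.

291

Areal heat capacity C = ρc_p × D = 4.26×10^6 × 139 = 5.92×10^8 J/(m^2 K).
Required heat per unit area: Q = C ΔT = 5.92×10^8 × 12.8 = 7.58×10^9 J/m².
Flux F = Q / Δt = 7.58×10^9 / 2.60×10^7 s = 291 W/m².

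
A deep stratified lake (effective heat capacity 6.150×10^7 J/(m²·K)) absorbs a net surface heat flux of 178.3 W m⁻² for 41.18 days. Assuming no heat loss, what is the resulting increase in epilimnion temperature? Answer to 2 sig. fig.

Areal heat capacity C = 6.150×10^7 J/(m²·K) (given).
Net heat input Q = F Δt = 178.3 × (41.18 days × 86400 s/day) = 6.34×10^8 J/m².
ΔT = Q / C = 6.34×10^8 / 6.15×10^7 = 10.3 K.

10 K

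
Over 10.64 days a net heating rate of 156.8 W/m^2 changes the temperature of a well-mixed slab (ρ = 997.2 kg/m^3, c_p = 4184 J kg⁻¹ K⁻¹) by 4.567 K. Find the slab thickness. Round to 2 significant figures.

7.6 m

Heat input Q = F Δt = 156.8 × 9.19×10^5 s = 1.44×10^8 J/m².
Required areal heat capacity C = Q / ΔT = 3.16×10^7 J/(m²·K).
Depth D = C / (ρ c_p) = 3.16×10^7 / (997.2 × 4184) = 7.56 m.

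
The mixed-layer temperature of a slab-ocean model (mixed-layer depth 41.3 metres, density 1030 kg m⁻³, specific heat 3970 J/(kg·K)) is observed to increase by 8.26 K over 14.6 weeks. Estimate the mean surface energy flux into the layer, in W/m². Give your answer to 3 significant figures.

Areal heat capacity C = ρ c_p D = 1030 × 3970 × 41.3 = 1.69×10^8 J/(m^2 K).
Required heat per unit area: Q = C ΔT = 1.69×10^8 × 8.26 = 1.39×10^9 J/m².
Flux F = Q / Δt = 1.39×10^9 / 8.83×10^6 s = 158 W/m².

158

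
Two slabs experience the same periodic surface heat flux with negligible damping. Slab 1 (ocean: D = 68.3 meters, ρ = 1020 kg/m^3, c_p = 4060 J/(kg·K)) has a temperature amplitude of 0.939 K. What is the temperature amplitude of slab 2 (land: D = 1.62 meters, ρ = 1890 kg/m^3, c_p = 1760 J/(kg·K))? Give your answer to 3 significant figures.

49.3 K

C_ocean = 2.83×10^8 J/(m²·K); C_land = 5.39×10^6 J/(m²·K).
A ∝ 1/C ⇒ A_land = A_ocean × C_ocean/C_land = 0.939 × 52.5 = 49.3 K.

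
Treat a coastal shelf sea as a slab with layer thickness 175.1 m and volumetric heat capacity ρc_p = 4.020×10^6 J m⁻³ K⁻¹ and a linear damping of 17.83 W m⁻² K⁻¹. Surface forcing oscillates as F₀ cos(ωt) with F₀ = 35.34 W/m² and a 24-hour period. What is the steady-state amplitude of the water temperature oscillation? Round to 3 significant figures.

Areal heat capacity C = ρc_p × D = 4.020×10^6 × 175.1 = 7.04×10^8 J m⁻² K⁻¹.
Angular frequency ω = 2π / T = 2π / 86400 s = 7.27×10^-5 s⁻¹.
√((Cω)² + λ²) = √((51200)² + 17.83²) = 51200 W/(m²·K).
Amplitude A = F₀ / √((Cω)²+λ²) = 35.34 / 51200 = 6.90×10^-4 K.

6.90×10^-4 K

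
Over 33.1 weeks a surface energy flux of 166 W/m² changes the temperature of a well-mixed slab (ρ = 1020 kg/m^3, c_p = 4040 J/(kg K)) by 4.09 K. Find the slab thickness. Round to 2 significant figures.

200 m

Heat input Q = F Δt = 166 × 2.00×10^7 s = 3.32×10^9 J/m².
Required areal heat capacity C = Q / ΔT = 8.13×10^8 J/(m²·K).
Depth D = C / (ρ c_p) = 8.13×10^8 / (1020 × 4040) = 197 m.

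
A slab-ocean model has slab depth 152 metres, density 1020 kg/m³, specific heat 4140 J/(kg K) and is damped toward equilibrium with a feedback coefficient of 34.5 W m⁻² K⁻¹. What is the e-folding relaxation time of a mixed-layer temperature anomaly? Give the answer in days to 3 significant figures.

215 days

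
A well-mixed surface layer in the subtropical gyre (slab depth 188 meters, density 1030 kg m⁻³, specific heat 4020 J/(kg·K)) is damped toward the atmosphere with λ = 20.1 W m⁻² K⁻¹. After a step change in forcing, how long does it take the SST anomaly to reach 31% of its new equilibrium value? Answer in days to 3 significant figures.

Areal heat capacity C = ρ c_p D = 1030 × 4020 × 188 = 7.78×10^8 J/(m^2 K).
τ = C / λ = 7.78×10^8 / 20.1 = 3.87×10^7 s.
Fraction reached: 1 − e^(−t/τ) = 0.31 ⇒ t = −τ ln(1 − 0.31) = τ × 0.371.
t = 1.44×10^7 s = 166 days.

166 days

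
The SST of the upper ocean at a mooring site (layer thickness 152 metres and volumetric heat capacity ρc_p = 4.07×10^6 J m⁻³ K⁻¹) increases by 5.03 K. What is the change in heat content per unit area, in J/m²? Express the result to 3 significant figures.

3.11×10^9

Areal heat capacity C = ρc_p × D = 4.07×10^6 × 152 = 6.19×10^8 J/(m²·K).
ΔQ = C ΔT = 6.19×10^8 × 5.03 = 3.11×10^9 J/m².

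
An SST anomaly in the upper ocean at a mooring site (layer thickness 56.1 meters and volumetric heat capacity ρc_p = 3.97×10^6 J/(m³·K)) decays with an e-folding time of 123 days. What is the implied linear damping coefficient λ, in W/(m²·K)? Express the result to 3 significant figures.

21.0

Areal heat capacity C = ρc_p × D = 3.97×10^6 × 56.1 = 2.23×10^8 J m⁻² K⁻¹.
τ = 123 days = 1.06×10^7 s.
λ = C / τ = 2.23×10^8 / 1.06×10^7 = 21.0 W/(m²·K).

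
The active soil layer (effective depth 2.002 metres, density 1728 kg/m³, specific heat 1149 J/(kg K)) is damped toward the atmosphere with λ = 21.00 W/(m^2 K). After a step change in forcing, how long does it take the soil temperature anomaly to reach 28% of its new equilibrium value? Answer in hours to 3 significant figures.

Areal heat capacity C = ρ c_p D = 1728 × 1149 × 2.002 = 3.97×10^6 J/(m^2 K).
τ = C / λ = 3.97×10^6 / 21.00 = 1.89×10^5 s.
Fraction reached: 1 − e^(−t/τ) = 0.28 ⇒ t = −τ ln(1 − 0.28) = τ × 0.329.
t = 62200 s = 17.3 hours.

17.3 hours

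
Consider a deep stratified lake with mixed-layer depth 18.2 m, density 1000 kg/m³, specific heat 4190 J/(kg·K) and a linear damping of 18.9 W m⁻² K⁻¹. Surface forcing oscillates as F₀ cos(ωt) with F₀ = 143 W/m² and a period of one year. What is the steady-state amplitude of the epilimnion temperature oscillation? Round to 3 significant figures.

Areal heat capacity C = ρ c_p D = 1000 × 4190 × 18.2 = 7.63×10^7 J/(m^2 K).
Angular frequency ω = 2π / T = 2π / 3.15×10^7 s = 1.99×10^-7 s⁻¹.
√((Cω)² + λ²) = √((15.2)² + 18.9²) = 24.2 W/(m²·K).
Amplitude A = F₀ / √((Cω)²+λ²) = 143 / 24.2 = 5.90 K.

5.90 K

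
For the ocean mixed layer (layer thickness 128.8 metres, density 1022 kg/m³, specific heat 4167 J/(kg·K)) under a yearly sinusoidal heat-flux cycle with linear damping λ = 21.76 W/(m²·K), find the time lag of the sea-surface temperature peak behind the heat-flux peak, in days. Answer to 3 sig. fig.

Areal heat capacity C = ρ c_p D = 1022 × 4167 × 128.8 = 5.49×10^8 J m⁻² K⁻¹.
ω = 2π / 3.15×10^7 s = 1.99×10^-7 s⁻¹.
Phase lag φ = arctan(Cω/λ) = arctan(109/21.76) = 1.37 rad.
Time lag = φ / ω = 1.37 / 1.99×10^-7 = 6.90×10^6 s = 79.8 days.

79.8 days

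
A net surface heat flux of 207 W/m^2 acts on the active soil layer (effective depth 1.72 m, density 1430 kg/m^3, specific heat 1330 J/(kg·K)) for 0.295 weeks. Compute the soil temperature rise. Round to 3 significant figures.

Areal heat capacity C = ρ c_p D = 1430 × 1330 × 1.72 = 3.27×10^6 J/(m²·K).
Net heat input Q = F Δt = 207 × (0.295 weeks × 6.048×10^5 s/week) = 3.69×10^7 J/m².
ΔT = Q / C = 3.69×10^7 / 3.27×10^6 = 11.3 K.

11.3 K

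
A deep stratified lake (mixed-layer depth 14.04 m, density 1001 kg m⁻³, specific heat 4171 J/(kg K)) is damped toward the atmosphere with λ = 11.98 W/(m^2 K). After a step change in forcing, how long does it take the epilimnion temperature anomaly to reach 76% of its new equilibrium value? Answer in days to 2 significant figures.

Areal heat capacity C = ρ c_p D = 1001 × 4171 × 14.04 = 5.86×10^7 J/(m²·K).
τ = C / λ = 5.86×10^7 / 11.98 = 4.89×10^6 s.
Fraction reached: 1 − e^(−t/τ) = 0.76 ⇒ t = −τ ln(1 − 0.76) = τ × 1.43.
t = 6.98×10^6 s = 80.8 days.

81 days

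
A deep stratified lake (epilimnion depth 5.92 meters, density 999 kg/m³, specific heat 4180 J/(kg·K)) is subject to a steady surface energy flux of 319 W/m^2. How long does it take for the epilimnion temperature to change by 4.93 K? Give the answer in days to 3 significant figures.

4.42 days

Areal heat capacity C = ρ c_p D = 999 × 4180 × 5.92 = 2.47×10^7 J/(m²·K).
Time required: Δt = C ΔT / F = 2.47×10^7 × 4.93 / 319 = 3.82×10^5 s.
In days: 3.82×10^5 s / (86400 s/day) = 4.42 days.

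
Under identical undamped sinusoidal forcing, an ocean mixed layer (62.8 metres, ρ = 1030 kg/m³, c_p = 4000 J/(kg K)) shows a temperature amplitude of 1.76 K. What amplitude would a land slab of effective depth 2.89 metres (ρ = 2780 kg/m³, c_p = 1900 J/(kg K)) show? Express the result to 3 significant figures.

C_ocean = 2.59×10^8 J/(m²·K); C_land = 1.53×10^7 J/(m²·K).
A ∝ 1/C ⇒ A_land = A_ocean × C_ocean/C_land = 1.76 × 16.9 = 29.8 K.

29.8 K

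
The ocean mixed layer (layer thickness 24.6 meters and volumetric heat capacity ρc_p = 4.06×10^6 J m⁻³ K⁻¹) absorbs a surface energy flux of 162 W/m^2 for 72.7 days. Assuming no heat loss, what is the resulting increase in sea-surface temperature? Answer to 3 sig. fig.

Areal heat capacity C = ρc_p × D = 4.06×10^6 × 24.6 = 9.99×10^7 J/(m^2 K).
Net heat input Q = F Δt = 162 × (72.7 days × 86400 s/day) = 1.02×10^9 J/m².
ΔT = Q / C = 1.02×10^9 / 9.99×10^7 = 10.2 K.

10.2 K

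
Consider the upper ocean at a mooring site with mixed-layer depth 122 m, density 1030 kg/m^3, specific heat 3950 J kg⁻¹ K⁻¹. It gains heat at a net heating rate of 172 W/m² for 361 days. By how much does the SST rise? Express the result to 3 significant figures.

Areal heat capacity C = ρ c_p D = 1030 × 3950 × 122 = 4.96×10^8 J/(m²·K).
Net heat input Q = F Δt = 172 × (361 days × 86400 s/day) = 5.36×10^9 J/m².
ΔT = Q / C = 5.36×10^9 / 4.96×10^8 = 10.8 K.

10.8 K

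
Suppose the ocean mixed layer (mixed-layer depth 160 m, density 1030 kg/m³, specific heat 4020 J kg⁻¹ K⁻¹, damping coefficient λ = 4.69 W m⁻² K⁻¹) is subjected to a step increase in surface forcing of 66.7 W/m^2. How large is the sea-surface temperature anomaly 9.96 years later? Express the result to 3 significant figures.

Areal heat capacity C = ρ c_p D = 1030 × 4020 × 160 = 6.62×10^8 J/(m²·K).
τ = C / λ = 6.62×10^8 / 4.69 = 1.41×10^8 s.
Equilibrium anomaly ΔT_eq = F / λ = 66.7 / 4.69 = 14.2 K.
t = 9.96 years = 3.14×10^8 s, so t/τ = 2.23.
ΔT(t) = ΔT_eq (1 − e^(−t/τ)) = 14.2 × (1 − e^−2.23) = 12.7 K.

12.7 K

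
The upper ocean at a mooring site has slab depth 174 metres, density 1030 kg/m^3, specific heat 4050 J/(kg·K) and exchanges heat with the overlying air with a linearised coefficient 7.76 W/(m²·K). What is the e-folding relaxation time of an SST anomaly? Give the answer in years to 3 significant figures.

2.96 years

Areal heat capacity C = ρ c_p D = 1030 × 4050 × 174 = 7.26×10^8 J/(m^2 K).
Relaxation time τ = C / λ = 7.26×10^8 / 7.76 = 9.35×10^7 s.
In years: 9.35×10^7 s / (3.156×10^7 s/year) = 2.96 years.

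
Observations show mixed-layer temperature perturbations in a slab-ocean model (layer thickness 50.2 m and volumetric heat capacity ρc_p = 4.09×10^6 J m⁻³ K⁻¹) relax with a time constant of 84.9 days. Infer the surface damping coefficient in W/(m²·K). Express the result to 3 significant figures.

Areal heat capacity C = ρc_p × D = 4.09×10^6 × 50.2 = 2.05×10^8 J m⁻² K⁻¹.
τ = 84.9 days = 7.34×10^6 s.
λ = C / τ = 2.05×10^8 / 7.34×10^6 = 28.0 W/(m²·K).

28.0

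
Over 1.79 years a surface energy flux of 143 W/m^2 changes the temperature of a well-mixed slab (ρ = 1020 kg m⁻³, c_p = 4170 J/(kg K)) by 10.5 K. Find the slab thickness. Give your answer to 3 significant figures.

181 m

Heat input Q = F Δt = 143 × 5.65×10^7 s = 8.08×10^9 J/m².
Required areal heat capacity C = Q / ΔT = 7.69×10^8 J/(m²·K).
Depth D = C / (ρ c_p) = 7.69×10^8 / (1020 × 4170) = 181 m.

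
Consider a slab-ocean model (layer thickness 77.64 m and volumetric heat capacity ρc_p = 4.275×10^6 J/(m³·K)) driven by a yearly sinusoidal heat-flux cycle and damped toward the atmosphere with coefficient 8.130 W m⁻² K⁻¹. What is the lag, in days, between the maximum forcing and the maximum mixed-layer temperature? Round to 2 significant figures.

84 days

Areal heat capacity C = ρc_p × D = 4.275×10^6 × 77.64 = 3.32×10^8 J m⁻² K⁻¹.
ω = 2π / 3.15×10^7 s = 1.99×10^-7 s⁻¹.
Phase lag φ = arctan(Cω/λ) = arctan(66.1/8.130) = 1.45 rad.
Time lag = φ / ω = 1.45 / 1.99×10^-7 = 7.27×10^6 s = 84.1 days.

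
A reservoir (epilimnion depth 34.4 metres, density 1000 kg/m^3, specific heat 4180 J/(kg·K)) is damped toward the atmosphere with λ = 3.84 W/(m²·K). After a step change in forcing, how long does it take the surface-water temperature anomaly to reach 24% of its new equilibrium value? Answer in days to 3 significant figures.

119 days

Areal heat capacity C = ρ c_p D = 1000 × 4180 × 34.4 = 1.44×10^8 J/(m^2 K).
τ = C / λ = 1.44×10^8 / 3.84 = 3.74×10^7 s.
Fraction reached: 1 − e^(−t/τ) = 0.24 ⇒ t = −τ ln(1 − 0.24) = τ × 0.274.
t = 1.03×10^7 s = 119 days.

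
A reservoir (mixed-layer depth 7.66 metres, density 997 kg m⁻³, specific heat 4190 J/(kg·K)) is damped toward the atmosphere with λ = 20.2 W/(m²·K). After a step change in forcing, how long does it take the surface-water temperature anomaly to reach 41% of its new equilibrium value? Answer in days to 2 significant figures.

Areal heat capacity C = ρ c_p D = 997 × 4190 × 7.66 = 3.20×10^7 J m⁻² K⁻¹.
τ = C / λ = 3.20×10^7 / 20.2 = 1.58×10^6 s.
Fraction reached: 1 − e^(−t/τ) = 0.41 ⇒ t = −τ ln(1 − 0.41) = τ × 0.528.
t = 8.36×10^5 s = 9.67 days.

9.7 days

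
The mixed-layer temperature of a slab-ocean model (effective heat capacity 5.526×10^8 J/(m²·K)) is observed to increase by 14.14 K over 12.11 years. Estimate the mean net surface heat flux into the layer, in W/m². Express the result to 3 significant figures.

20.4

Areal heat capacity C = 5.526×10^8 J/(m²·K) (given).
Required heat per unit area: Q = C ΔT = 5.53×10^8 × 14.14 = 7.81×10^9 J/m².
Flux F = Q / Δt = 7.81×10^9 / 3.82×10^8 s = 20.4 W/m².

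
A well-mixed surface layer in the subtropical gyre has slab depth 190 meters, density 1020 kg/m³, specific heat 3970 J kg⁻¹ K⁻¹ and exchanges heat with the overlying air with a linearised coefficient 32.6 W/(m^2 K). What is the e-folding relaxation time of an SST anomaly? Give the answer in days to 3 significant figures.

Areal heat capacity C = ρ c_p D = 1020 × 3970 × 190 = 7.69×10^8 J/(m²·K).
Relaxation time τ = C / λ = 7.69×10^8 / 32.6 = 2.36×10^7 s.
In days: 2.36×10^7 s / (86400 s/day) = 273 days.

273 days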